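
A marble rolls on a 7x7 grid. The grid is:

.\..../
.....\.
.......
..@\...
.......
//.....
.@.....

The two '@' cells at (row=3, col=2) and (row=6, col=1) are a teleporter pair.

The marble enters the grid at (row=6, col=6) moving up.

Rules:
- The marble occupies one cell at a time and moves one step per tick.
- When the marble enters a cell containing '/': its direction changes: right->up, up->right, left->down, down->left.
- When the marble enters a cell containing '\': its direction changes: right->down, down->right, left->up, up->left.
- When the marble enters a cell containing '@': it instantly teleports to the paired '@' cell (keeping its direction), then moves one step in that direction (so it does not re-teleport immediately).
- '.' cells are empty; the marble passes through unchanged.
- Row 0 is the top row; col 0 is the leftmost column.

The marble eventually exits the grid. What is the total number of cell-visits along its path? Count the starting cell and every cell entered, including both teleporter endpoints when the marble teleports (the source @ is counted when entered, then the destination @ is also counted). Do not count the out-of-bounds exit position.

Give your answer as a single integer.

Answer: 7

Derivation:
Step 1: enter (6,6), '.' pass, move up to (5,6)
Step 2: enter (5,6), '.' pass, move up to (4,6)
Step 3: enter (4,6), '.' pass, move up to (3,6)
Step 4: enter (3,6), '.' pass, move up to (2,6)
Step 5: enter (2,6), '.' pass, move up to (1,6)
Step 6: enter (1,6), '.' pass, move up to (0,6)
Step 7: enter (0,6), '/' deflects up->right, move right to (0,7)
Step 8: at (0,7) — EXIT via right edge, pos 0
Path length (cell visits): 7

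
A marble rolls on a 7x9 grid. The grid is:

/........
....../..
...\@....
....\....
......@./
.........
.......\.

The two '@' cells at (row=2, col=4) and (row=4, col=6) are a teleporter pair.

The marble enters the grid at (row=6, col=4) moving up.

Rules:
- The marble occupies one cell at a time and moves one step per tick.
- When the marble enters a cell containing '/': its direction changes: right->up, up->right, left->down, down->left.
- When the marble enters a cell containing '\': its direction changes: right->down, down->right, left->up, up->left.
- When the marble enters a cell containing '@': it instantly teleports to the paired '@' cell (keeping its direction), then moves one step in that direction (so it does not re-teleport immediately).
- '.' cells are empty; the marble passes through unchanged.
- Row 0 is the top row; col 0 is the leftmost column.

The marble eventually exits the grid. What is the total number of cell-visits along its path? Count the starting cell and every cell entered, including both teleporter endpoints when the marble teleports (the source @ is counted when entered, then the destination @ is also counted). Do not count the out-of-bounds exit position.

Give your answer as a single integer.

Answer: 8

Derivation:
Step 1: enter (6,4), '.' pass, move up to (5,4)
Step 2: enter (5,4), '.' pass, move up to (4,4)
Step 3: enter (4,4), '.' pass, move up to (3,4)
Step 4: enter (3,4), '\' deflects up->left, move left to (3,3)
Step 5: enter (3,3), '.' pass, move left to (3,2)
Step 6: enter (3,2), '.' pass, move left to (3,1)
Step 7: enter (3,1), '.' pass, move left to (3,0)
Step 8: enter (3,0), '.' pass, move left to (3,-1)
Step 9: at (3,-1) — EXIT via left edge, pos 3
Path length (cell visits): 8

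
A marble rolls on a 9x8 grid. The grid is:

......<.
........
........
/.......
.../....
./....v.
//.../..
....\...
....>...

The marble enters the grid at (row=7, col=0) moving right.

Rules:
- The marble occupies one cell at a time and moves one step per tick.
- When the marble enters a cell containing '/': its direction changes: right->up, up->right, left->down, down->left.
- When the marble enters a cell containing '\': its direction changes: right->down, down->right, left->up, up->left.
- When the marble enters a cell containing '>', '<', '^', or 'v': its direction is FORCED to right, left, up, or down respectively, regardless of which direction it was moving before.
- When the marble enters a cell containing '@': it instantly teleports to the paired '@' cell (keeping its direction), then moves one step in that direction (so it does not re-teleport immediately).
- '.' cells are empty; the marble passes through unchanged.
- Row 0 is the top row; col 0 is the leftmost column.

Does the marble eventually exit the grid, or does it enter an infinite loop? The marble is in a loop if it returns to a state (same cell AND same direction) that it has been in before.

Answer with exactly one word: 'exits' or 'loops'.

Step 1: enter (7,0), '.' pass, move right to (7,1)
Step 2: enter (7,1), '.' pass, move right to (7,2)
Step 3: enter (7,2), '.' pass, move right to (7,3)
Step 4: enter (7,3), '.' pass, move right to (7,4)
Step 5: enter (7,4), '\' deflects right->down, move down to (8,4)
Step 6: enter (8,4), '>' forces down->right, move right to (8,5)
Step 7: enter (8,5), '.' pass, move right to (8,6)
Step 8: enter (8,6), '.' pass, move right to (8,7)
Step 9: enter (8,7), '.' pass, move right to (8,8)
Step 10: at (8,8) — EXIT via right edge, pos 8

Answer: exits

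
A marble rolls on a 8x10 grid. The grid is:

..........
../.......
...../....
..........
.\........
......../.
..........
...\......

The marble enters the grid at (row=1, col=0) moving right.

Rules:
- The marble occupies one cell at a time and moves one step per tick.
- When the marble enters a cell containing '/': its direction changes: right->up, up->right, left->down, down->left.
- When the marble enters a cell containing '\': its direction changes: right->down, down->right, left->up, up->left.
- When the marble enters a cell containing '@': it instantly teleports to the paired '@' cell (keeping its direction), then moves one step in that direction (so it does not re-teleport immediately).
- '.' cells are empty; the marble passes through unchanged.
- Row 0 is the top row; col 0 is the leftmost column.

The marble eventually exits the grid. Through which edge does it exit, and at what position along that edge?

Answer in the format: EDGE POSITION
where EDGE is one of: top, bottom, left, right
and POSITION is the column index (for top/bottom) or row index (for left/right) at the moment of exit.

Step 1: enter (1,0), '.' pass, move right to (1,1)
Step 2: enter (1,1), '.' pass, move right to (1,2)
Step 3: enter (1,2), '/' deflects right->up, move up to (0,2)
Step 4: enter (0,2), '.' pass, move up to (-1,2)
Step 5: at (-1,2) — EXIT via top edge, pos 2

Answer: top 2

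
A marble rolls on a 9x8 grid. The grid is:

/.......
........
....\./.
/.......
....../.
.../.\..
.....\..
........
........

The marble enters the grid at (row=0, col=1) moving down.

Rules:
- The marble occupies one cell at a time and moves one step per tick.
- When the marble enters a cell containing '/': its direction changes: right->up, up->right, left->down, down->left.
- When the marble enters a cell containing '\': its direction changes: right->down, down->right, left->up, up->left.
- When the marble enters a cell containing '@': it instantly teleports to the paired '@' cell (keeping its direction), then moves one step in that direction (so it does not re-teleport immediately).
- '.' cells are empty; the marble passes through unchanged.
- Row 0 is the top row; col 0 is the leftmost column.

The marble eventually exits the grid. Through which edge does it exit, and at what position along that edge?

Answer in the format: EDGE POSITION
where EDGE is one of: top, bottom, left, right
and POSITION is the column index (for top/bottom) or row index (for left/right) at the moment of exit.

Step 1: enter (0,1), '.' pass, move down to (1,1)
Step 2: enter (1,1), '.' pass, move down to (2,1)
Step 3: enter (2,1), '.' pass, move down to (3,1)
Step 4: enter (3,1), '.' pass, move down to (4,1)
Step 5: enter (4,1), '.' pass, move down to (5,1)
Step 6: enter (5,1), '.' pass, move down to (6,1)
Step 7: enter (6,1), '.' pass, move down to (7,1)
Step 8: enter (7,1), '.' pass, move down to (8,1)
Step 9: enter (8,1), '.' pass, move down to (9,1)
Step 10: at (9,1) — EXIT via bottom edge, pos 1

Answer: bottom 1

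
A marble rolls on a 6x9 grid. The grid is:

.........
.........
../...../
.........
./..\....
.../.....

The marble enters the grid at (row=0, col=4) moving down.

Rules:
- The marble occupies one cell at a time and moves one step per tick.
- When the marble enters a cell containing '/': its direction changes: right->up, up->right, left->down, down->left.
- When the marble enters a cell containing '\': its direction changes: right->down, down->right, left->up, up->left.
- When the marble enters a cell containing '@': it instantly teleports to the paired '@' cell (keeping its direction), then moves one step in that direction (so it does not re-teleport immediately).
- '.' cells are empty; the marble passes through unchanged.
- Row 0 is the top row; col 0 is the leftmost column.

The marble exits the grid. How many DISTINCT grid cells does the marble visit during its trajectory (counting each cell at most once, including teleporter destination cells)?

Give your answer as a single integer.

Step 1: enter (0,4), '.' pass, move down to (1,4)
Step 2: enter (1,4), '.' pass, move down to (2,4)
Step 3: enter (2,4), '.' pass, move down to (3,4)
Step 4: enter (3,4), '.' pass, move down to (4,4)
Step 5: enter (4,4), '\' deflects down->right, move right to (4,5)
Step 6: enter (4,5), '.' pass, move right to (4,6)
Step 7: enter (4,6), '.' pass, move right to (4,7)
Step 8: enter (4,7), '.' pass, move right to (4,8)
Step 9: enter (4,8), '.' pass, move right to (4,9)
Step 10: at (4,9) — EXIT via right edge, pos 4
Distinct cells visited: 9 (path length 9)

Answer: 9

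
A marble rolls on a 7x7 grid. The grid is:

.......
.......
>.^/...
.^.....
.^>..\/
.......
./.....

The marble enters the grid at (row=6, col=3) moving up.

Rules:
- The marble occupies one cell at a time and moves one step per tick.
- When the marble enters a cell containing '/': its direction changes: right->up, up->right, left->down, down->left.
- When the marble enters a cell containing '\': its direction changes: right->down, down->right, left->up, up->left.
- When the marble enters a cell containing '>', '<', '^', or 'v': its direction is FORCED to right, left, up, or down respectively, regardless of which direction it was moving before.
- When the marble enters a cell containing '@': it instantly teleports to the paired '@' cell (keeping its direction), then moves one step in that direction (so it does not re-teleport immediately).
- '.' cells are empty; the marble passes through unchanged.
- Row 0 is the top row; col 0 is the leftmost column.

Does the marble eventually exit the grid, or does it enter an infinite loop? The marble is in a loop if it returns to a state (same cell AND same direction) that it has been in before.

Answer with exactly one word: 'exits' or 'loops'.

Answer: exits

Derivation:
Step 1: enter (6,3), '.' pass, move up to (5,3)
Step 2: enter (5,3), '.' pass, move up to (4,3)
Step 3: enter (4,3), '.' pass, move up to (3,3)
Step 4: enter (3,3), '.' pass, move up to (2,3)
Step 5: enter (2,3), '/' deflects up->right, move right to (2,4)
Step 6: enter (2,4), '.' pass, move right to (2,5)
Step 7: enter (2,5), '.' pass, move right to (2,6)
Step 8: enter (2,6), '.' pass, move right to (2,7)
Step 9: at (2,7) — EXIT via right edge, pos 2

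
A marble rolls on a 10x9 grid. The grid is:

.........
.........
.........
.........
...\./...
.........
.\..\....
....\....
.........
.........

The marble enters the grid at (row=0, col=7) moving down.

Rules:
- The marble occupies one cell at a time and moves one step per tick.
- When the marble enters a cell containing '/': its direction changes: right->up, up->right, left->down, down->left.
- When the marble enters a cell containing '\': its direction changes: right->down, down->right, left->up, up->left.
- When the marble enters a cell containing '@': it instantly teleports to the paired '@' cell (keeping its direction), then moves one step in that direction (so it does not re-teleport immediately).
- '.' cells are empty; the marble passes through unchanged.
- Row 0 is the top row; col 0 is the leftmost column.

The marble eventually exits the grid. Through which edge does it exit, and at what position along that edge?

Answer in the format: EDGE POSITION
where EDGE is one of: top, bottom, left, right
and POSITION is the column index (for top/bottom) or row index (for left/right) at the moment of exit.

Answer: bottom 7

Derivation:
Step 1: enter (0,7), '.' pass, move down to (1,7)
Step 2: enter (1,7), '.' pass, move down to (2,7)
Step 3: enter (2,7), '.' pass, move down to (3,7)
Step 4: enter (3,7), '.' pass, move down to (4,7)
Step 5: enter (4,7), '.' pass, move down to (5,7)
Step 6: enter (5,7), '.' pass, move down to (6,7)
Step 7: enter (6,7), '.' pass, move down to (7,7)
Step 8: enter (7,7), '.' pass, move down to (8,7)
Step 9: enter (8,7), '.' pass, move down to (9,7)
Step 10: enter (9,7), '.' pass, move down to (10,7)
Step 11: at (10,7) — EXIT via bottom edge, pos 7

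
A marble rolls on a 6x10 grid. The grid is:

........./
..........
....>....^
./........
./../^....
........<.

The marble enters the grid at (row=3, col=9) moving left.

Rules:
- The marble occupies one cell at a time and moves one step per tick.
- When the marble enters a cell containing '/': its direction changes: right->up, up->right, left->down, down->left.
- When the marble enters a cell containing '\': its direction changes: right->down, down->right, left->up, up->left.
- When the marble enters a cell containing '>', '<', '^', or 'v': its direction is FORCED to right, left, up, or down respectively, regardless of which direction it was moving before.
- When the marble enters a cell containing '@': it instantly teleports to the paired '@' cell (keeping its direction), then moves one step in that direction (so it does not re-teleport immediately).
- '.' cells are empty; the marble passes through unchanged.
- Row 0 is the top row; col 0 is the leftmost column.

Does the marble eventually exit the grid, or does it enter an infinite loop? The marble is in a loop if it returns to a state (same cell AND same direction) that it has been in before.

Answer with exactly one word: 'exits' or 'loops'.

Answer: exits

Derivation:
Step 1: enter (3,9), '.' pass, move left to (3,8)
Step 2: enter (3,8), '.' pass, move left to (3,7)
Step 3: enter (3,7), '.' pass, move left to (3,6)
Step 4: enter (3,6), '.' pass, move left to (3,5)
Step 5: enter (3,5), '.' pass, move left to (3,4)
Step 6: enter (3,4), '.' pass, move left to (3,3)
Step 7: enter (3,3), '.' pass, move left to (3,2)
Step 8: enter (3,2), '.' pass, move left to (3,1)
Step 9: enter (3,1), '/' deflects left->down, move down to (4,1)
Step 10: enter (4,1), '/' deflects down->left, move left to (4,0)
Step 11: enter (4,0), '.' pass, move left to (4,-1)
Step 12: at (4,-1) — EXIT via left edge, pos 4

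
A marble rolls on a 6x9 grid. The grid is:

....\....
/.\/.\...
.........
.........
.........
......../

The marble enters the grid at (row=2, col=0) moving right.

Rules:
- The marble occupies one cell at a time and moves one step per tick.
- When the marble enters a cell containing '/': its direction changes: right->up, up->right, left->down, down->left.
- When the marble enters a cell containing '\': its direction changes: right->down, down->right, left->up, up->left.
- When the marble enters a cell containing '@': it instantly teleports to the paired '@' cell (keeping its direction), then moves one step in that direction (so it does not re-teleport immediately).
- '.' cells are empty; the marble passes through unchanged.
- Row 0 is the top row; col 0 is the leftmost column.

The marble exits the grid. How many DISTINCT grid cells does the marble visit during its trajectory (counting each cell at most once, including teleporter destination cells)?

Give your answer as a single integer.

Step 1: enter (2,0), '.' pass, move right to (2,1)
Step 2: enter (2,1), '.' pass, move right to (2,2)
Step 3: enter (2,2), '.' pass, move right to (2,3)
Step 4: enter (2,3), '.' pass, move right to (2,4)
Step 5: enter (2,4), '.' pass, move right to (2,5)
Step 6: enter (2,5), '.' pass, move right to (2,6)
Step 7: enter (2,6), '.' pass, move right to (2,7)
Step 8: enter (2,7), '.' pass, move right to (2,8)
Step 9: enter (2,8), '.' pass, move right to (2,9)
Step 10: at (2,9) — EXIT via right edge, pos 2
Distinct cells visited: 9 (path length 9)

Answer: 9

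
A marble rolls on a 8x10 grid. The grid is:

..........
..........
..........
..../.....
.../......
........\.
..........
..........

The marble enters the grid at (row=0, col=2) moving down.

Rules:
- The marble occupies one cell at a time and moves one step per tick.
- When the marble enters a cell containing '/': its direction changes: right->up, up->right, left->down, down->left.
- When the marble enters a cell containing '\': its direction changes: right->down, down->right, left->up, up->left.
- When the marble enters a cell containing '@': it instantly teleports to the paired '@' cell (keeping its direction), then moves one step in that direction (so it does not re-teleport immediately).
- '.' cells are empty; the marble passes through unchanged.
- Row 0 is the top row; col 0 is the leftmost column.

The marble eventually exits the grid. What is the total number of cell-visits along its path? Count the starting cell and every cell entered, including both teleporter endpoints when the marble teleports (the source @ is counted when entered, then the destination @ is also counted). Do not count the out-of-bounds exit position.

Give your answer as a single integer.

Step 1: enter (0,2), '.' pass, move down to (1,2)
Step 2: enter (1,2), '.' pass, move down to (2,2)
Step 3: enter (2,2), '.' pass, move down to (3,2)
Step 4: enter (3,2), '.' pass, move down to (4,2)
Step 5: enter (4,2), '.' pass, move down to (5,2)
Step 6: enter (5,2), '.' pass, move down to (6,2)
Step 7: enter (6,2), '.' pass, move down to (7,2)
Step 8: enter (7,2), '.' pass, move down to (8,2)
Step 9: at (8,2) — EXIT via bottom edge, pos 2
Path length (cell visits): 8

Answer: 8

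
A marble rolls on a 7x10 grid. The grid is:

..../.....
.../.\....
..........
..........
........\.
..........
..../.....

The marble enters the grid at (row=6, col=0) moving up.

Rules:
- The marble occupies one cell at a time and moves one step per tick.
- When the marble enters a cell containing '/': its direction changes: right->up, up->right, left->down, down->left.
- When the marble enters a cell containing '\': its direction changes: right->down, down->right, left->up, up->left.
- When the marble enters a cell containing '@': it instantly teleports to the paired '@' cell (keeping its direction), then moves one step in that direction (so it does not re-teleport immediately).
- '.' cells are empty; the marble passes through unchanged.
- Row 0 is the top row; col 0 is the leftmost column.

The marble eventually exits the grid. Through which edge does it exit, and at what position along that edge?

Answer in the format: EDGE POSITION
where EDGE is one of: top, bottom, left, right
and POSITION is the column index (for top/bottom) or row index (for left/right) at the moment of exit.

Answer: top 0

Derivation:
Step 1: enter (6,0), '.' pass, move up to (5,0)
Step 2: enter (5,0), '.' pass, move up to (4,0)
Step 3: enter (4,0), '.' pass, move up to (3,0)
Step 4: enter (3,0), '.' pass, move up to (2,0)
Step 5: enter (2,0), '.' pass, move up to (1,0)
Step 6: enter (1,0), '.' pass, move up to (0,0)
Step 7: enter (0,0), '.' pass, move up to (-1,0)
Step 8: at (-1,0) — EXIT via top edge, pos 0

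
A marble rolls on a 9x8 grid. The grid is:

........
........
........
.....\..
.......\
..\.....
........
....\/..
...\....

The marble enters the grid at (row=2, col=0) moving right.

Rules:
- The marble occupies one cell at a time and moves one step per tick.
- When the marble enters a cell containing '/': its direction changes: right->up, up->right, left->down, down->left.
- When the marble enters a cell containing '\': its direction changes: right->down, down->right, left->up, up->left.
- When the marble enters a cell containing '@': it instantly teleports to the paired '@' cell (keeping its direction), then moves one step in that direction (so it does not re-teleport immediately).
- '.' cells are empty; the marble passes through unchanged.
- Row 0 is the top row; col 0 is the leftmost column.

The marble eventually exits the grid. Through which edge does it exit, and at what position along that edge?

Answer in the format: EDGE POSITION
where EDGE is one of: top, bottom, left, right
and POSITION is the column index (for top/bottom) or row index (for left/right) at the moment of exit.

Step 1: enter (2,0), '.' pass, move right to (2,1)
Step 2: enter (2,1), '.' pass, move right to (2,2)
Step 3: enter (2,2), '.' pass, move right to (2,3)
Step 4: enter (2,3), '.' pass, move right to (2,4)
Step 5: enter (2,4), '.' pass, move right to (2,5)
Step 6: enter (2,5), '.' pass, move right to (2,6)
Step 7: enter (2,6), '.' pass, move right to (2,7)
Step 8: enter (2,7), '.' pass, move right to (2,8)
Step 9: at (2,8) — EXIT via right edge, pos 2

Answer: right 2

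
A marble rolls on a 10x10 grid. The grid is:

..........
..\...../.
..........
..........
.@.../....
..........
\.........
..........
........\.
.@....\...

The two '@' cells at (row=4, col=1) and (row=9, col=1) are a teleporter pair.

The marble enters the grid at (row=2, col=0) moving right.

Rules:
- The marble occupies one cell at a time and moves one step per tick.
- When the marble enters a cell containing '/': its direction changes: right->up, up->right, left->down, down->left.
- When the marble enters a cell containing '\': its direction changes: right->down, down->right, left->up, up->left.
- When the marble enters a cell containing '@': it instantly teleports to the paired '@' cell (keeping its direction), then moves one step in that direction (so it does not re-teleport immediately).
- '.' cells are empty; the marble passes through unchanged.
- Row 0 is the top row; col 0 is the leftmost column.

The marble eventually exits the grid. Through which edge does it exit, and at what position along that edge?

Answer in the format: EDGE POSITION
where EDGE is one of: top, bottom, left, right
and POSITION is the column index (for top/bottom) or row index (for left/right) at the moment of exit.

Answer: right 2

Derivation:
Step 1: enter (2,0), '.' pass, move right to (2,1)
Step 2: enter (2,1), '.' pass, move right to (2,2)
Step 3: enter (2,2), '.' pass, move right to (2,3)
Step 4: enter (2,3), '.' pass, move right to (2,4)
Step 5: enter (2,4), '.' pass, move right to (2,5)
Step 6: enter (2,5), '.' pass, move right to (2,6)
Step 7: enter (2,6), '.' pass, move right to (2,7)
Step 8: enter (2,7), '.' pass, move right to (2,8)
Step 9: enter (2,8), '.' pass, move right to (2,9)
Step 10: enter (2,9), '.' pass, move right to (2,10)
Step 11: at (2,10) — EXIT via right edge, pos 2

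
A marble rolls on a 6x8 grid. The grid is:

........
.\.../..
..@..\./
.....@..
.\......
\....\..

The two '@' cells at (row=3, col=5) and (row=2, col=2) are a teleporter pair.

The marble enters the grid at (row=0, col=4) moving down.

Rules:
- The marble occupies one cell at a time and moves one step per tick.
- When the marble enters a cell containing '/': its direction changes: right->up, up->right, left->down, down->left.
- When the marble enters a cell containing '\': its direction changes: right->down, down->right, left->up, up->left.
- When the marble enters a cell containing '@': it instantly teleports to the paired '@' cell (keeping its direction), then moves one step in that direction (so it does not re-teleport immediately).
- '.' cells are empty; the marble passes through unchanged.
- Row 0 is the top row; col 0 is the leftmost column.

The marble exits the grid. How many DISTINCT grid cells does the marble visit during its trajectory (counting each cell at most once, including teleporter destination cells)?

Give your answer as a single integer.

Answer: 6

Derivation:
Step 1: enter (0,4), '.' pass, move down to (1,4)
Step 2: enter (1,4), '.' pass, move down to (2,4)
Step 3: enter (2,4), '.' pass, move down to (3,4)
Step 4: enter (3,4), '.' pass, move down to (4,4)
Step 5: enter (4,4), '.' pass, move down to (5,4)
Step 6: enter (5,4), '.' pass, move down to (6,4)
Step 7: at (6,4) — EXIT via bottom edge, pos 4
Distinct cells visited: 6 (path length 6)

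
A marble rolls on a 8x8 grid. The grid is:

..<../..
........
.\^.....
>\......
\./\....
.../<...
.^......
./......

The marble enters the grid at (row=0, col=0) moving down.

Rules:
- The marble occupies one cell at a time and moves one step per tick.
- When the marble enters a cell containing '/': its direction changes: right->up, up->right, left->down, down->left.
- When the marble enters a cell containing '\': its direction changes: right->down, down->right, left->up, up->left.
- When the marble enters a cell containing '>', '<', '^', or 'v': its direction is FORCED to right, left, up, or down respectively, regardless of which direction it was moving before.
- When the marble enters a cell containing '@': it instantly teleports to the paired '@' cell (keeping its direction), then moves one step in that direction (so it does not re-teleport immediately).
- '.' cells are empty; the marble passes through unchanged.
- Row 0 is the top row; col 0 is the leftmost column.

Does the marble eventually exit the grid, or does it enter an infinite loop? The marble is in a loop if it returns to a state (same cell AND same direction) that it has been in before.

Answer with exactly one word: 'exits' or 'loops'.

Step 1: enter (0,0), '.' pass, move down to (1,0)
Step 2: enter (1,0), '.' pass, move down to (2,0)
Step 3: enter (2,0), '.' pass, move down to (3,0)
Step 4: enter (3,0), '>' forces down->right, move right to (3,1)
Step 5: enter (3,1), '\' deflects right->down, move down to (4,1)
Step 6: enter (4,1), '.' pass, move down to (5,1)
Step 7: enter (5,1), '.' pass, move down to (6,1)
Step 8: enter (6,1), '^' forces down->up, move up to (5,1)
Step 9: enter (5,1), '.' pass, move up to (4,1)
Step 10: enter (4,1), '.' pass, move up to (3,1)
Step 11: enter (3,1), '\' deflects up->left, move left to (3,0)
Step 12: enter (3,0), '>' forces left->right, move right to (3,1)
Step 13: at (3,1) dir=right — LOOP DETECTED (seen before)

Answer: loops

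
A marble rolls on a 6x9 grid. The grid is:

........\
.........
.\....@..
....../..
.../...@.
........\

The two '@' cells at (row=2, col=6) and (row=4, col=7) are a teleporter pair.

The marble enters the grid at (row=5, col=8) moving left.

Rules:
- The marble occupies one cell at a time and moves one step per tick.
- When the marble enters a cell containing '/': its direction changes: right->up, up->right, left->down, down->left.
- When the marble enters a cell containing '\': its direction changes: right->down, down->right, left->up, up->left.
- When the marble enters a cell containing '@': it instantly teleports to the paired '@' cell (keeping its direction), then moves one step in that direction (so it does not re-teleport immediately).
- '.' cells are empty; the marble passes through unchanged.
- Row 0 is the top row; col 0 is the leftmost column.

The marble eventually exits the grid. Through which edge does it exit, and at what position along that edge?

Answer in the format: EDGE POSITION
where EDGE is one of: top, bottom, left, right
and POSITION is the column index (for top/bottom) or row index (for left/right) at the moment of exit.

Step 1: enter (5,8), '\' deflects left->up, move up to (4,8)
Step 2: enter (4,8), '.' pass, move up to (3,8)
Step 3: enter (3,8), '.' pass, move up to (2,8)
Step 4: enter (2,8), '.' pass, move up to (1,8)
Step 5: enter (1,8), '.' pass, move up to (0,8)
Step 6: enter (0,8), '\' deflects up->left, move left to (0,7)
Step 7: enter (0,7), '.' pass, move left to (0,6)
Step 8: enter (0,6), '.' pass, move left to (0,5)
Step 9: enter (0,5), '.' pass, move left to (0,4)
Step 10: enter (0,4), '.' pass, move left to (0,3)
Step 11: enter (0,3), '.' pass, move left to (0,2)
Step 12: enter (0,2), '.' pass, move left to (0,1)
Step 13: enter (0,1), '.' pass, move left to (0,0)
Step 14: enter (0,0), '.' pass, move left to (0,-1)
Step 15: at (0,-1) — EXIT via left edge, pos 0

Answer: left 0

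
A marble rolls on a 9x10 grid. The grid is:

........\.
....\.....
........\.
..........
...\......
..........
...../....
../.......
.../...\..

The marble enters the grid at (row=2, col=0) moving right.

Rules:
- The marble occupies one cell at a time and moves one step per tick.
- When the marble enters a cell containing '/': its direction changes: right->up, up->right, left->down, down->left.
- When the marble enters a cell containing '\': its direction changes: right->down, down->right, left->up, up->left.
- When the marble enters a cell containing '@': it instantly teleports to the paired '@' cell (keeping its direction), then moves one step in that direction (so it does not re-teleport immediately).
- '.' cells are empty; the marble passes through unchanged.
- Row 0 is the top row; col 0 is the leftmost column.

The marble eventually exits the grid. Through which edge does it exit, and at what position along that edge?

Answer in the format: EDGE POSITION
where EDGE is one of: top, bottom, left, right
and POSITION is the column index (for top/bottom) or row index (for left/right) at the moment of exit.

Step 1: enter (2,0), '.' pass, move right to (2,1)
Step 2: enter (2,1), '.' pass, move right to (2,2)
Step 3: enter (2,2), '.' pass, move right to (2,3)
Step 4: enter (2,3), '.' pass, move right to (2,4)
Step 5: enter (2,4), '.' pass, move right to (2,5)
Step 6: enter (2,5), '.' pass, move right to (2,6)
Step 7: enter (2,6), '.' pass, move right to (2,7)
Step 8: enter (2,7), '.' pass, move right to (2,8)
Step 9: enter (2,8), '\' deflects right->down, move down to (3,8)
Step 10: enter (3,8), '.' pass, move down to (4,8)
Step 11: enter (4,8), '.' pass, move down to (5,8)
Step 12: enter (5,8), '.' pass, move down to (6,8)
Step 13: enter (6,8), '.' pass, move down to (7,8)
Step 14: enter (7,8), '.' pass, move down to (8,8)
Step 15: enter (8,8), '.' pass, move down to (9,8)
Step 16: at (9,8) — EXIT via bottom edge, pos 8

Answer: bottom 8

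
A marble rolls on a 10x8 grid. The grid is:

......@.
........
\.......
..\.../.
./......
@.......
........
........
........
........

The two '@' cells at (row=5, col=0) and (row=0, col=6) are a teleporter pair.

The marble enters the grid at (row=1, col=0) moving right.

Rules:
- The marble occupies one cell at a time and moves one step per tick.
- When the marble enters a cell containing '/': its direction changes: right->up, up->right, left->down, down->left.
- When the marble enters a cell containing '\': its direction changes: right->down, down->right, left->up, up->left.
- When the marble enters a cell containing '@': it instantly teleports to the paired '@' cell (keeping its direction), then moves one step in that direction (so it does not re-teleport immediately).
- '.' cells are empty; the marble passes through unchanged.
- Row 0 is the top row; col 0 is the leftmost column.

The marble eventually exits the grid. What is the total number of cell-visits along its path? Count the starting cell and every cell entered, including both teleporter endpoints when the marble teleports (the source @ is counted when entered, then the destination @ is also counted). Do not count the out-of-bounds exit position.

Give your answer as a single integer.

Step 1: enter (1,0), '.' pass, move right to (1,1)
Step 2: enter (1,1), '.' pass, move right to (1,2)
Step 3: enter (1,2), '.' pass, move right to (1,3)
Step 4: enter (1,3), '.' pass, move right to (1,4)
Step 5: enter (1,4), '.' pass, move right to (1,5)
Step 6: enter (1,5), '.' pass, move right to (1,6)
Step 7: enter (1,6), '.' pass, move right to (1,7)
Step 8: enter (1,7), '.' pass, move right to (1,8)
Step 9: at (1,8) — EXIT via right edge, pos 1
Path length (cell visits): 8

Answer: 8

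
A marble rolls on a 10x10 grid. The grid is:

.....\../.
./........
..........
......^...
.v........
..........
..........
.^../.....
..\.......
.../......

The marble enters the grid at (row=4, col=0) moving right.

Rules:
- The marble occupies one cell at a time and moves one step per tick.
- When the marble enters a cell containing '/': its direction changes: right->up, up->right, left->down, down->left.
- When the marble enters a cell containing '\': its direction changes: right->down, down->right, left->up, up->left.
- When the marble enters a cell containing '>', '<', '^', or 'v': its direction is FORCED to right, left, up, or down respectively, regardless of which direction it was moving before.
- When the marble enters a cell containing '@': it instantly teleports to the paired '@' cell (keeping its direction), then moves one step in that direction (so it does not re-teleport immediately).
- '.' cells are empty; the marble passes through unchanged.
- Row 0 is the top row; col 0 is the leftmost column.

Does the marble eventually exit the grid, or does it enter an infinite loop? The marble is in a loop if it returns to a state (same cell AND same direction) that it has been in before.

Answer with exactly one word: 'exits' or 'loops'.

Step 1: enter (4,0), '.' pass, move right to (4,1)
Step 2: enter (4,1), 'v' forces right->down, move down to (5,1)
Step 3: enter (5,1), '.' pass, move down to (6,1)
Step 4: enter (6,1), '.' pass, move down to (7,1)
Step 5: enter (7,1), '^' forces down->up, move up to (6,1)
Step 6: enter (6,1), '.' pass, move up to (5,1)
Step 7: enter (5,1), '.' pass, move up to (4,1)
Step 8: enter (4,1), 'v' forces up->down, move down to (5,1)
Step 9: at (5,1) dir=down — LOOP DETECTED (seen before)

Answer: loops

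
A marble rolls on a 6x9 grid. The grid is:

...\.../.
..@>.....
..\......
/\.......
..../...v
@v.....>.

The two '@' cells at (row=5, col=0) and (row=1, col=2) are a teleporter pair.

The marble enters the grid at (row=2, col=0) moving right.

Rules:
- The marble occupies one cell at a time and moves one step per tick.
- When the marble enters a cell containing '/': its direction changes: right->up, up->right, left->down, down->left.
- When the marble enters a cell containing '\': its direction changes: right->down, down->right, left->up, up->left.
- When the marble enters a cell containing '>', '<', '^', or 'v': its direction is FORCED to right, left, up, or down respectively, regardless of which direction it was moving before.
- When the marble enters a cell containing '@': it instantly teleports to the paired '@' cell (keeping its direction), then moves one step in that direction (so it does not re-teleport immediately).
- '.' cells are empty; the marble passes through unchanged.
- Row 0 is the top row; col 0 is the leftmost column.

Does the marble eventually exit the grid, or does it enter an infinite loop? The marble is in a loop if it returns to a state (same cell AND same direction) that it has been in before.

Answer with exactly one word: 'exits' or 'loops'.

Step 1: enter (2,0), '.' pass, move right to (2,1)
Step 2: enter (2,1), '.' pass, move right to (2,2)
Step 3: enter (2,2), '\' deflects right->down, move down to (3,2)
Step 4: enter (3,2), '.' pass, move down to (4,2)
Step 5: enter (4,2), '.' pass, move down to (5,2)
Step 6: enter (5,2), '.' pass, move down to (6,2)
Step 7: at (6,2) — EXIT via bottom edge, pos 2

Answer: exits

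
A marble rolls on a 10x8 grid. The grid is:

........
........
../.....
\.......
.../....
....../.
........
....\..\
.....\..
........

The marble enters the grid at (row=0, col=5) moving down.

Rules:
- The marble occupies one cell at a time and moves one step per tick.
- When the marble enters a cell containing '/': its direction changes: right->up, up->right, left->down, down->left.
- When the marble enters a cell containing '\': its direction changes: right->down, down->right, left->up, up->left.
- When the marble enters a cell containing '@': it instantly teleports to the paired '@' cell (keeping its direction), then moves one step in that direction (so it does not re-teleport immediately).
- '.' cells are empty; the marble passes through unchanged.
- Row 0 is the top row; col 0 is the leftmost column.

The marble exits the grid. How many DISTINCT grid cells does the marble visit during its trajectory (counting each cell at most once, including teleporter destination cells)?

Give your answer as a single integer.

Answer: 11

Derivation:
Step 1: enter (0,5), '.' pass, move down to (1,5)
Step 2: enter (1,5), '.' pass, move down to (2,5)
Step 3: enter (2,5), '.' pass, move down to (3,5)
Step 4: enter (3,5), '.' pass, move down to (4,5)
Step 5: enter (4,5), '.' pass, move down to (5,5)
Step 6: enter (5,5), '.' pass, move down to (6,5)
Step 7: enter (6,5), '.' pass, move down to (7,5)
Step 8: enter (7,5), '.' pass, move down to (8,5)
Step 9: enter (8,5), '\' deflects down->right, move right to (8,6)
Step 10: enter (8,6), '.' pass, move right to (8,7)
Step 11: enter (8,7), '.' pass, move right to (8,8)
Step 12: at (8,8) — EXIT via right edge, pos 8
Distinct cells visited: 11 (path length 11)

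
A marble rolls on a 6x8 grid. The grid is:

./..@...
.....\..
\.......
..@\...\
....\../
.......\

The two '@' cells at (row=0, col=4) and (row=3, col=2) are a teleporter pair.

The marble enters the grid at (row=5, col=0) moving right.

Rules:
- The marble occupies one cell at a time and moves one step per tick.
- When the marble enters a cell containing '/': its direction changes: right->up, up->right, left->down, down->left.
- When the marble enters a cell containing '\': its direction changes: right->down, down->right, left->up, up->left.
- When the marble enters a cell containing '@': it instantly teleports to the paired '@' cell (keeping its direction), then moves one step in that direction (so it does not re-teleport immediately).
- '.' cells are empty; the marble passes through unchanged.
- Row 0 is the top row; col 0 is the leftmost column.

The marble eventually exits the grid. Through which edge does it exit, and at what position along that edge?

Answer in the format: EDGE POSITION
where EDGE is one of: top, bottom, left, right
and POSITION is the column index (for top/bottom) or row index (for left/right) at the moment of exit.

Answer: bottom 7

Derivation:
Step 1: enter (5,0), '.' pass, move right to (5,1)
Step 2: enter (5,1), '.' pass, move right to (5,2)
Step 3: enter (5,2), '.' pass, move right to (5,3)
Step 4: enter (5,3), '.' pass, move right to (5,4)
Step 5: enter (5,4), '.' pass, move right to (5,5)
Step 6: enter (5,5), '.' pass, move right to (5,6)
Step 7: enter (5,6), '.' pass, move right to (5,7)
Step 8: enter (5,7), '\' deflects right->down, move down to (6,7)
Step 9: at (6,7) — EXIT via bottom edge, pos 7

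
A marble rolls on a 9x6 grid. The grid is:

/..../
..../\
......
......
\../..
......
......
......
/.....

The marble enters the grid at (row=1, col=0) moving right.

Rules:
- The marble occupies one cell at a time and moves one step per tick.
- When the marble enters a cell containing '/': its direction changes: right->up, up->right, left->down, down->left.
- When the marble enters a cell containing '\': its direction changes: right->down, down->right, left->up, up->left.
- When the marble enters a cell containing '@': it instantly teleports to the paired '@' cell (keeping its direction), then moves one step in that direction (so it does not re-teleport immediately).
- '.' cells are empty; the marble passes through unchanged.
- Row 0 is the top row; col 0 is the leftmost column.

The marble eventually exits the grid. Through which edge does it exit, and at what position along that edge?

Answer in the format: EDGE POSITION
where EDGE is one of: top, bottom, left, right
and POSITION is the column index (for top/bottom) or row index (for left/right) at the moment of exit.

Answer: top 4

Derivation:
Step 1: enter (1,0), '.' pass, move right to (1,1)
Step 2: enter (1,1), '.' pass, move right to (1,2)
Step 3: enter (1,2), '.' pass, move right to (1,3)
Step 4: enter (1,3), '.' pass, move right to (1,4)
Step 5: enter (1,4), '/' deflects right->up, move up to (0,4)
Step 6: enter (0,4), '.' pass, move up to (-1,4)
Step 7: at (-1,4) — EXIT via top edge, pos 4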